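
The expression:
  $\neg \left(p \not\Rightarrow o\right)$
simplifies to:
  $o \vee \neg p$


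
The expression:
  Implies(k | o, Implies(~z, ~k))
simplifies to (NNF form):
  z | ~k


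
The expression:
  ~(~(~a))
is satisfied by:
  {a: False}


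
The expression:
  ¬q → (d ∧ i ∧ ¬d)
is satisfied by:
  {q: True}


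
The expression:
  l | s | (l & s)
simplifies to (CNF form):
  l | s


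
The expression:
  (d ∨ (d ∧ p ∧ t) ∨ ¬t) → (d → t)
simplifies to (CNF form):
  t ∨ ¬d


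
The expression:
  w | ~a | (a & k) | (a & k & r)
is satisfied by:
  {k: True, w: True, a: False}
  {k: True, w: False, a: False}
  {w: True, k: False, a: False}
  {k: False, w: False, a: False}
  {a: True, k: True, w: True}
  {a: True, k: True, w: False}
  {a: True, w: True, k: False}


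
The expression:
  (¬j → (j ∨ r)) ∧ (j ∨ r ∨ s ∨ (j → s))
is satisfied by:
  {r: True, j: True}
  {r: True, j: False}
  {j: True, r: False}


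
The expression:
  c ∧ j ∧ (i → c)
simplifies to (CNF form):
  c ∧ j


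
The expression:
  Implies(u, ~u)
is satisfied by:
  {u: False}


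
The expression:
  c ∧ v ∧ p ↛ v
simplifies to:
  False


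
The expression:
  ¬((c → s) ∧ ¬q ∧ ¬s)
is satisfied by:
  {q: True, c: True, s: True}
  {q: True, c: True, s: False}
  {q: True, s: True, c: False}
  {q: True, s: False, c: False}
  {c: True, s: True, q: False}
  {c: True, s: False, q: False}
  {s: True, c: False, q: False}


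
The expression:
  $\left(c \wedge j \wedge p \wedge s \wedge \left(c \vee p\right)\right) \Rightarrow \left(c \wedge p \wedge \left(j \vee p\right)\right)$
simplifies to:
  $\text{True}$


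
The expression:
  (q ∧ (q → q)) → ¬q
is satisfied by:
  {q: False}


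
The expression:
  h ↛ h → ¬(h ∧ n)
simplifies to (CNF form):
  True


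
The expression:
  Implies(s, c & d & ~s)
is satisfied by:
  {s: False}


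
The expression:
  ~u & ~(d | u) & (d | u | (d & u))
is never true.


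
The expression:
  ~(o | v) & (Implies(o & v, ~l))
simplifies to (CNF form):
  ~o & ~v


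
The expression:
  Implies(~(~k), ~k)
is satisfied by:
  {k: False}


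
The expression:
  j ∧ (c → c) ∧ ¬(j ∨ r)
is never true.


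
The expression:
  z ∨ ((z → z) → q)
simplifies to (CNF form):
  q ∨ z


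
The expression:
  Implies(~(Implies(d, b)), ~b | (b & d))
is always true.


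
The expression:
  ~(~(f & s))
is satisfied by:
  {s: True, f: True}


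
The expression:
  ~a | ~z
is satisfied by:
  {z: False, a: False}
  {a: True, z: False}
  {z: True, a: False}


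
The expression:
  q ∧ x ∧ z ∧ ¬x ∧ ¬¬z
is never true.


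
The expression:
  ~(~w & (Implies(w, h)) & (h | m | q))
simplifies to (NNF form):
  w | (~h & ~m & ~q)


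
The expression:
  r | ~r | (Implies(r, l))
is always true.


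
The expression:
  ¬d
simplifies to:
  ¬d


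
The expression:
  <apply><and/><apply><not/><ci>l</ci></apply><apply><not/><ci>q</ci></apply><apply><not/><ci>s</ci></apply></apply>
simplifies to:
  <apply><and/><apply><not/><ci>l</ci></apply><apply><not/><ci>q</ci></apply><apply><not/><ci>s</ci></apply></apply>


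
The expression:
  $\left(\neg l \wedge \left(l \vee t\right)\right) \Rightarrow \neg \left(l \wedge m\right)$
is always true.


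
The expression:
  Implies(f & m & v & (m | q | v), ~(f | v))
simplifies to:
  ~f | ~m | ~v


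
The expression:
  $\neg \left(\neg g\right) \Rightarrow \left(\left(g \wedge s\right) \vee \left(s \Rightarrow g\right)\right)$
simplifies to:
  $\text{True}$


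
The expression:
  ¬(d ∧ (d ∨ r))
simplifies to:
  ¬d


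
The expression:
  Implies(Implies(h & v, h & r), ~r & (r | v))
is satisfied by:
  {v: True, r: False}


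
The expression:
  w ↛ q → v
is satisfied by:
  {q: True, v: True, w: False}
  {q: True, w: False, v: False}
  {v: True, w: False, q: False}
  {v: False, w: False, q: False}
  {q: True, v: True, w: True}
  {q: True, w: True, v: False}
  {v: True, w: True, q: False}


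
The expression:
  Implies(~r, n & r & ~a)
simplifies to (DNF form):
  r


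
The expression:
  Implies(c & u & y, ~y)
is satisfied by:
  {u: False, c: False, y: False}
  {y: True, u: False, c: False}
  {c: True, u: False, y: False}
  {y: True, c: True, u: False}
  {u: True, y: False, c: False}
  {y: True, u: True, c: False}
  {c: True, u: True, y: False}


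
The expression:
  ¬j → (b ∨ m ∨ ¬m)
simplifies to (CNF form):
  True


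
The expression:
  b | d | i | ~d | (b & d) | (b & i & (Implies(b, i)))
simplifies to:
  True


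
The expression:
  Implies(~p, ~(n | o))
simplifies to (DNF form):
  p | (~n & ~o)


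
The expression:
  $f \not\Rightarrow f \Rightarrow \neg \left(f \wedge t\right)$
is always true.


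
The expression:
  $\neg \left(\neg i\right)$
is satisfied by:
  {i: True}


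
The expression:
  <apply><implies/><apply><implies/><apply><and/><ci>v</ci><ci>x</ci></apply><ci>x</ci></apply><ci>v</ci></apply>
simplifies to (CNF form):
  <ci>v</ci>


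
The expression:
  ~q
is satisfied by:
  {q: False}


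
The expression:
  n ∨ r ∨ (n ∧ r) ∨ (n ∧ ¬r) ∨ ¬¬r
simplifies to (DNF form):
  n ∨ r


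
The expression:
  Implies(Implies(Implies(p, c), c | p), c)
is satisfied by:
  {c: True, p: False}
  {p: False, c: False}
  {p: True, c: True}


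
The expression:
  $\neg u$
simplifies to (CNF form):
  $\neg u$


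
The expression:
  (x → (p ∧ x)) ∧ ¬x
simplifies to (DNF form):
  ¬x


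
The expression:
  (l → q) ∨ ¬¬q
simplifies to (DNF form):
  q ∨ ¬l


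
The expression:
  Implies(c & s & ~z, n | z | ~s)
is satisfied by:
  {n: True, z: True, s: False, c: False}
  {n: True, s: False, c: False, z: False}
  {z: True, s: False, c: False, n: False}
  {z: False, s: False, c: False, n: False}
  {n: True, c: True, z: True, s: False}
  {n: True, c: True, z: False, s: False}
  {c: True, z: True, n: False, s: False}
  {c: True, n: False, s: False, z: False}
  {z: True, n: True, s: True, c: False}
  {n: True, s: True, z: False, c: False}
  {z: True, s: True, n: False, c: False}
  {s: True, n: False, c: False, z: False}
  {n: True, c: True, s: True, z: True}
  {n: True, c: True, s: True, z: False}
  {c: True, s: True, z: True, n: False}


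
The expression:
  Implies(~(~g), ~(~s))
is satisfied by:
  {s: True, g: False}
  {g: False, s: False}
  {g: True, s: True}


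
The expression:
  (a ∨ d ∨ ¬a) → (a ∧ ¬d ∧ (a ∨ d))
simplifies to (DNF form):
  a ∧ ¬d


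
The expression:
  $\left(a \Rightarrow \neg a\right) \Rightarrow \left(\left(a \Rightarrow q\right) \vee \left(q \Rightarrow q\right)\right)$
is always true.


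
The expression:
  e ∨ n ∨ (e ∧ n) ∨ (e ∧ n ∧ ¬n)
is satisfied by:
  {n: True, e: True}
  {n: True, e: False}
  {e: True, n: False}


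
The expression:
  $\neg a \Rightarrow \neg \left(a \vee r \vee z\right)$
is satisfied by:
  {a: True, z: False, r: False}
  {r: True, a: True, z: False}
  {a: True, z: True, r: False}
  {r: True, a: True, z: True}
  {r: False, z: False, a: False}


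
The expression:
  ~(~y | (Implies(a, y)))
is never true.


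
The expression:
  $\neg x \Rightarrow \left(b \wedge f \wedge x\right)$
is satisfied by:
  {x: True}


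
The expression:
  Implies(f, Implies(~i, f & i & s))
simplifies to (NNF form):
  i | ~f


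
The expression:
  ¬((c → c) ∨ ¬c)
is never true.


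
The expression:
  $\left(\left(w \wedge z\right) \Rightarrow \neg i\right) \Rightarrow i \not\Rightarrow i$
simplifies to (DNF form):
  $i \wedge w \wedge z$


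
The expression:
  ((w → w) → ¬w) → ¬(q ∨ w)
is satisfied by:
  {w: True, q: False}
  {q: False, w: False}
  {q: True, w: True}


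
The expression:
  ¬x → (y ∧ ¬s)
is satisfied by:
  {x: True, y: True, s: False}
  {x: True, y: False, s: False}
  {x: True, s: True, y: True}
  {x: True, s: True, y: False}
  {y: True, s: False, x: False}


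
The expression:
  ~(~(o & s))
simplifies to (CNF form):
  o & s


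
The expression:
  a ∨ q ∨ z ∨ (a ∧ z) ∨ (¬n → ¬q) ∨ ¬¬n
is always true.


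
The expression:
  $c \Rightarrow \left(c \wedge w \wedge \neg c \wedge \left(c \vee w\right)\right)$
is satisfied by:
  {c: False}


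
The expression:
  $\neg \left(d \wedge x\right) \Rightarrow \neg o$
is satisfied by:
  {d: True, x: True, o: False}
  {d: True, x: False, o: False}
  {x: True, d: False, o: False}
  {d: False, x: False, o: False}
  {d: True, o: True, x: True}


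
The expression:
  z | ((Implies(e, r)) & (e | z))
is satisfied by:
  {r: True, z: True, e: True}
  {r: True, z: True, e: False}
  {z: True, e: True, r: False}
  {z: True, e: False, r: False}
  {r: True, e: True, z: False}


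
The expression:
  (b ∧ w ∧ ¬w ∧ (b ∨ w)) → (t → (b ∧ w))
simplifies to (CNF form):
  True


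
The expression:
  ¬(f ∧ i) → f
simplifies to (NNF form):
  f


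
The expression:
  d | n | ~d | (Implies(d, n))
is always true.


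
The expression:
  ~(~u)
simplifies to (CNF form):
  u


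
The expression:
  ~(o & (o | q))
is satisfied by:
  {o: False}


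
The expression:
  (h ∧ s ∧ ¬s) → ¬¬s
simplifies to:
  True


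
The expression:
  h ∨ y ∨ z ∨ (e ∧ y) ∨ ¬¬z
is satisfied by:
  {y: True, z: True, h: True}
  {y: True, z: True, h: False}
  {y: True, h: True, z: False}
  {y: True, h: False, z: False}
  {z: True, h: True, y: False}
  {z: True, h: False, y: False}
  {h: True, z: False, y: False}


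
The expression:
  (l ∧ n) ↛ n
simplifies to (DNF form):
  False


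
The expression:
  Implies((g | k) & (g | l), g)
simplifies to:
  g | ~k | ~l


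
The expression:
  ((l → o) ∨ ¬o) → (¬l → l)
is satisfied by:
  {l: True}


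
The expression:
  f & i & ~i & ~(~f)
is never true.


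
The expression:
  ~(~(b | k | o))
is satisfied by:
  {b: True, o: True, k: True}
  {b: True, o: True, k: False}
  {b: True, k: True, o: False}
  {b: True, k: False, o: False}
  {o: True, k: True, b: False}
  {o: True, k: False, b: False}
  {k: True, o: False, b: False}


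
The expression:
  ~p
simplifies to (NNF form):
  ~p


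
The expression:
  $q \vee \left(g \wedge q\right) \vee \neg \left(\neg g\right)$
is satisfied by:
  {q: True, g: True}
  {q: True, g: False}
  {g: True, q: False}


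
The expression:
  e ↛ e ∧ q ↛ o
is never true.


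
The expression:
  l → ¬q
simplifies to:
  ¬l ∨ ¬q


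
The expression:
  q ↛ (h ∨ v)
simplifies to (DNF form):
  q ∧ ¬h ∧ ¬v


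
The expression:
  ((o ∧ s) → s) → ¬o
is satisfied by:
  {o: False}


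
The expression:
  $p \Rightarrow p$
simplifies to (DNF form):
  $\text{True}$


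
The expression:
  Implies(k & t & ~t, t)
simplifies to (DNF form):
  True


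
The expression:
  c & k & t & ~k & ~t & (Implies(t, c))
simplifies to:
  False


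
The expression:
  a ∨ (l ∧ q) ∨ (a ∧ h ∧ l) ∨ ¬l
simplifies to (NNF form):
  a ∨ q ∨ ¬l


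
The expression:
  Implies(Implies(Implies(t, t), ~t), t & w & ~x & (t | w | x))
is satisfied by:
  {t: True}


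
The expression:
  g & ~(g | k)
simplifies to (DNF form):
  False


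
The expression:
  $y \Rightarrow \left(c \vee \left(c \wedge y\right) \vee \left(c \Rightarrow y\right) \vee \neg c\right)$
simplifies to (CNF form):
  $\text{True}$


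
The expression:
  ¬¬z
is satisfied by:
  {z: True}


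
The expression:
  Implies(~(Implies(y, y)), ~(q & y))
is always true.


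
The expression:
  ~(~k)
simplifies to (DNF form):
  k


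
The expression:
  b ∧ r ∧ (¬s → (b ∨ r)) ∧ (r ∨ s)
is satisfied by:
  {r: True, b: True}


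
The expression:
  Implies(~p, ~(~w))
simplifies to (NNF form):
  p | w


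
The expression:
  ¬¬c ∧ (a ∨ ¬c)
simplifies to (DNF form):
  a ∧ c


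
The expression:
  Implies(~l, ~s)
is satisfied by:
  {l: True, s: False}
  {s: False, l: False}
  {s: True, l: True}


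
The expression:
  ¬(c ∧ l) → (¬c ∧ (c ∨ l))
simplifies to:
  l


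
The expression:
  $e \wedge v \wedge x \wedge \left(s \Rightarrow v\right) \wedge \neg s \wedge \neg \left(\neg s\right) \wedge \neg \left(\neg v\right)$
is never true.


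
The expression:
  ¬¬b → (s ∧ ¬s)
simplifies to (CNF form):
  ¬b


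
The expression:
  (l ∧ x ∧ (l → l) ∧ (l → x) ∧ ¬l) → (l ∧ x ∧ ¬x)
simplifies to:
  True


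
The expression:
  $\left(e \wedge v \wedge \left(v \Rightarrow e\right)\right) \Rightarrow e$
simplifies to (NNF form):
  $\text{True}$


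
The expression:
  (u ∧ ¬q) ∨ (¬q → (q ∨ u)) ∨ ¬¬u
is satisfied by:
  {q: True, u: True}
  {q: True, u: False}
  {u: True, q: False}


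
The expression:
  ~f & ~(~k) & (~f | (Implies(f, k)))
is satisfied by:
  {k: True, f: False}


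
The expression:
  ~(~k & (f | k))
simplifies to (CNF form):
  k | ~f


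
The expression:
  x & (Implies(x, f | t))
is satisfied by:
  {x: True, t: True, f: True}
  {x: True, t: True, f: False}
  {x: True, f: True, t: False}


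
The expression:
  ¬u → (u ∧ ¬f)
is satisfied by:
  {u: True}


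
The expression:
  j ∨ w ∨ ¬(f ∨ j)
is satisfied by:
  {w: True, j: True, f: False}
  {w: True, j: False, f: False}
  {j: True, w: False, f: False}
  {w: False, j: False, f: False}
  {f: True, w: True, j: True}
  {f: True, w: True, j: False}
  {f: True, j: True, w: False}


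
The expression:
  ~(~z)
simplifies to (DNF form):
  z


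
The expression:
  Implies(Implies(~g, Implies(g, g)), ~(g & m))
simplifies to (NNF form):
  ~g | ~m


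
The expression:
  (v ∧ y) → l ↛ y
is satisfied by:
  {v: False, y: False}
  {y: True, v: False}
  {v: True, y: False}


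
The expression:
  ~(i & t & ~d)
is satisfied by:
  {d: True, t: False, i: False}
  {t: False, i: False, d: False}
  {i: True, d: True, t: False}
  {i: True, t: False, d: False}
  {d: True, t: True, i: False}
  {t: True, d: False, i: False}
  {i: True, t: True, d: True}


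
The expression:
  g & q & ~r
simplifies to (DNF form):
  g & q & ~r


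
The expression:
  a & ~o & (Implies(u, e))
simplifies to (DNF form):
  (a & e & ~o) | (a & ~o & ~u)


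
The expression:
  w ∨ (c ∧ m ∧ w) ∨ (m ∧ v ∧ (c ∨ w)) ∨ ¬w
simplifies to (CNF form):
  True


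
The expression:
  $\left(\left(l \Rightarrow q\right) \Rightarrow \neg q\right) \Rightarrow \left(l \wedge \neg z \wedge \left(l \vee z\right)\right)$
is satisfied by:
  {q: True, l: True, z: False}
  {q: True, z: False, l: False}
  {q: True, l: True, z: True}
  {q: True, z: True, l: False}
  {l: True, z: False, q: False}


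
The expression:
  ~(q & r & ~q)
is always true.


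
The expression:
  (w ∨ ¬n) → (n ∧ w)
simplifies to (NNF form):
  n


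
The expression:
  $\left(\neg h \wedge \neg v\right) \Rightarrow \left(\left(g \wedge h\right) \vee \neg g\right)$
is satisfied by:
  {v: True, h: True, g: False}
  {v: True, g: False, h: False}
  {h: True, g: False, v: False}
  {h: False, g: False, v: False}
  {v: True, h: True, g: True}
  {v: True, g: True, h: False}
  {h: True, g: True, v: False}


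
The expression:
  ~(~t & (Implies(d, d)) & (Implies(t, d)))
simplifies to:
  t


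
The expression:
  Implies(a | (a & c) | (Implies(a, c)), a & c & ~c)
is never true.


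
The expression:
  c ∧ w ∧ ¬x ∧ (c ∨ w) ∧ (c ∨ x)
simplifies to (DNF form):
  c ∧ w ∧ ¬x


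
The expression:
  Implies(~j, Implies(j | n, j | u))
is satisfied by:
  {u: True, j: True, n: False}
  {u: True, j: False, n: False}
  {j: True, u: False, n: False}
  {u: False, j: False, n: False}
  {n: True, u: True, j: True}
  {n: True, u: True, j: False}
  {n: True, j: True, u: False}


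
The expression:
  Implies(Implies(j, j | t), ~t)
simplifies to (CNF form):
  ~t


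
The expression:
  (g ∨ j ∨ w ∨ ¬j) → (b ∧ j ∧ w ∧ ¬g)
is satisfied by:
  {j: True, w: True, b: True, g: False}


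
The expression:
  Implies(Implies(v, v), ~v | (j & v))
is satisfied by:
  {j: True, v: False}
  {v: False, j: False}
  {v: True, j: True}


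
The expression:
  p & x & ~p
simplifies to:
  False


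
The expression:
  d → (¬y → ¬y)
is always true.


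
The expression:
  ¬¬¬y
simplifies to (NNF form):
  ¬y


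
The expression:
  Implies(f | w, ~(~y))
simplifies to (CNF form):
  (y | ~f) & (y | ~w)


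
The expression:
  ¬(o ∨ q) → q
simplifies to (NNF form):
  o ∨ q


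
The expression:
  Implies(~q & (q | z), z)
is always true.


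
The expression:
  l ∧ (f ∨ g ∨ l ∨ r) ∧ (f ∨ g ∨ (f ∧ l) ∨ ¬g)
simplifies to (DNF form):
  l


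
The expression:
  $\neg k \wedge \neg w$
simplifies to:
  $\neg k \wedge \neg w$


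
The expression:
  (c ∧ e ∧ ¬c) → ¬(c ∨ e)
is always true.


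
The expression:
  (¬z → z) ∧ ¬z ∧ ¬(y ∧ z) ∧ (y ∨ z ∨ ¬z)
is never true.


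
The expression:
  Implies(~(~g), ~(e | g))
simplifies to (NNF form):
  ~g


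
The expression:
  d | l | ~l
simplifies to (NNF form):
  True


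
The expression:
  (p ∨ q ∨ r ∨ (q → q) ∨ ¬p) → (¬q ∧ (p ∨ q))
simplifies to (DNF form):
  p ∧ ¬q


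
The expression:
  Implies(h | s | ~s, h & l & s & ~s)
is never true.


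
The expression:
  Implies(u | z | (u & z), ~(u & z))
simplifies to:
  ~u | ~z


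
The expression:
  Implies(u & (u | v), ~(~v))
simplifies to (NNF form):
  v | ~u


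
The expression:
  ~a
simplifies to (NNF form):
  ~a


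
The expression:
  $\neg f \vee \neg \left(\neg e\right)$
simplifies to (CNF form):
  $e \vee \neg f$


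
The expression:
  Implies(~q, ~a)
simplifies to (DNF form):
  q | ~a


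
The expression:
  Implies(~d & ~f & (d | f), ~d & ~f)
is always true.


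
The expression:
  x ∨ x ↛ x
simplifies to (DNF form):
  x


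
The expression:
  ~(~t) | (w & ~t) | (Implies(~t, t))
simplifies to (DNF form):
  t | w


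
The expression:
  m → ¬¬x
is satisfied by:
  {x: True, m: False}
  {m: False, x: False}
  {m: True, x: True}


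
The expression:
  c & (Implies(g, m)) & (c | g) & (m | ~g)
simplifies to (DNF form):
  (c & m) | (c & ~g)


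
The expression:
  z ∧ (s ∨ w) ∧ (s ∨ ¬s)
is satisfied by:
  {z: True, s: True, w: True}
  {z: True, s: True, w: False}
  {z: True, w: True, s: False}


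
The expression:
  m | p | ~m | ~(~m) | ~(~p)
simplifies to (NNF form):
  True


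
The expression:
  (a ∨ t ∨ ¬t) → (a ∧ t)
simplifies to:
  a ∧ t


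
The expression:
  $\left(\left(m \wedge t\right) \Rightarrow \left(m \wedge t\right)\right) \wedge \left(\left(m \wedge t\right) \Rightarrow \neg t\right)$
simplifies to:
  $\neg m \vee \neg t$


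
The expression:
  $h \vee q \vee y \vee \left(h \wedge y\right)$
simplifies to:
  $h \vee q \vee y$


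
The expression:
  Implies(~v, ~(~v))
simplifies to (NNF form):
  v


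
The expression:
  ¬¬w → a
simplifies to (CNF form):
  a ∨ ¬w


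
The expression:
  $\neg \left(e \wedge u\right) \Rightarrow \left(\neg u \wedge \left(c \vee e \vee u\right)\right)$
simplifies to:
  $e \vee \left(c \wedge \neg u\right)$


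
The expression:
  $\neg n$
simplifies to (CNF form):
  $\neg n$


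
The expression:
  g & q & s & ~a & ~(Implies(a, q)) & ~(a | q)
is never true.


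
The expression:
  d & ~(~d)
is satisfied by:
  {d: True}


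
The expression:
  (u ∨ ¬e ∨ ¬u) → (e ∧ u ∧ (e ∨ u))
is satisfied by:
  {e: True, u: True}


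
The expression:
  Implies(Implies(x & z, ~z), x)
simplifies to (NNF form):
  x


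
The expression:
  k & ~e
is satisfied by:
  {k: True, e: False}


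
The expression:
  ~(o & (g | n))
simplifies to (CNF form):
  (~g | ~o) & (~n | ~o)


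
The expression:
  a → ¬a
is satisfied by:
  {a: False}


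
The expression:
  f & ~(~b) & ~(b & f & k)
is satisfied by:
  {b: True, f: True, k: False}


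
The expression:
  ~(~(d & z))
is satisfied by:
  {z: True, d: True}


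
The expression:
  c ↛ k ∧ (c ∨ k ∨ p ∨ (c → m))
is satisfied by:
  {c: True, k: False}


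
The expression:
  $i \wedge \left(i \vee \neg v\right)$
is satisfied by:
  {i: True}


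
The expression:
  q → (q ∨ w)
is always true.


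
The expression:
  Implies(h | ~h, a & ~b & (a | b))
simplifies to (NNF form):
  a & ~b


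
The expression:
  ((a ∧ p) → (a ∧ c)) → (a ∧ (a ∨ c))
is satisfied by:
  {a: True}


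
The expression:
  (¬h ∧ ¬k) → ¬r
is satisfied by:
  {k: True, h: True, r: False}
  {k: True, h: False, r: False}
  {h: True, k: False, r: False}
  {k: False, h: False, r: False}
  {r: True, k: True, h: True}
  {r: True, k: True, h: False}
  {r: True, h: True, k: False}


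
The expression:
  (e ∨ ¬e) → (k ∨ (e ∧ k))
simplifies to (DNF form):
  k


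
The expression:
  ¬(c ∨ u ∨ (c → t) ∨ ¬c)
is never true.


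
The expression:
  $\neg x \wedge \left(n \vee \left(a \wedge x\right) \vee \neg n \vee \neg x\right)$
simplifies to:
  $\neg x$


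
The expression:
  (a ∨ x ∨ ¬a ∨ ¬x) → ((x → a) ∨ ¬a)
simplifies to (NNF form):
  True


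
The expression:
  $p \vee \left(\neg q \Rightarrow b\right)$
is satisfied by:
  {b: True, q: True, p: True}
  {b: True, q: True, p: False}
  {b: True, p: True, q: False}
  {b: True, p: False, q: False}
  {q: True, p: True, b: False}
  {q: True, p: False, b: False}
  {p: True, q: False, b: False}


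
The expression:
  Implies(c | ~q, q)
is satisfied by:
  {q: True}


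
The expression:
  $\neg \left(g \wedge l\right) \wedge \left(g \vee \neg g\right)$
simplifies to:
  $\neg g \vee \neg l$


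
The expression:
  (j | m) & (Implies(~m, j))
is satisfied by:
  {m: True, j: True}
  {m: True, j: False}
  {j: True, m: False}


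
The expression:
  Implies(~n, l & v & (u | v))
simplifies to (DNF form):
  n | (l & v)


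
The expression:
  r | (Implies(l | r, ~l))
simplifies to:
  r | ~l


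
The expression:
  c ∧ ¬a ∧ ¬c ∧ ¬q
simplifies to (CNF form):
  False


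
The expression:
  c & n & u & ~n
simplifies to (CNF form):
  False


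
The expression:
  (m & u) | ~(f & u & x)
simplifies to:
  m | ~f | ~u | ~x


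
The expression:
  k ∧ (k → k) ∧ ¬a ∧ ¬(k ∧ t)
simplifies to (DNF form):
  k ∧ ¬a ∧ ¬t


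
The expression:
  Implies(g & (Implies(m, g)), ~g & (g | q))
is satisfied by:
  {g: False}


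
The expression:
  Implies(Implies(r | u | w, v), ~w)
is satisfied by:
  {w: False, v: False}
  {v: True, w: False}
  {w: True, v: False}


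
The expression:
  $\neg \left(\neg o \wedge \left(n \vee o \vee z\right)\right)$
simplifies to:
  $o \vee \left(\neg n \wedge \neg z\right)$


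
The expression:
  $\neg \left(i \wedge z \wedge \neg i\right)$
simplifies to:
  $\text{True}$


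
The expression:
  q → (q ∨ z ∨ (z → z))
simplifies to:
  True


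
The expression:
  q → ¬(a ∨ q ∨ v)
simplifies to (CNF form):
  ¬q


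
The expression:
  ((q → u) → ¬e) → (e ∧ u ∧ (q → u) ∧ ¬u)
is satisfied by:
  {u: True, e: True, q: False}
  {e: True, q: False, u: False}
  {q: True, u: True, e: True}


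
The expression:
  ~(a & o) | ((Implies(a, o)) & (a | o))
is always true.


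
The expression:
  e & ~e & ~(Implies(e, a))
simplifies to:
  False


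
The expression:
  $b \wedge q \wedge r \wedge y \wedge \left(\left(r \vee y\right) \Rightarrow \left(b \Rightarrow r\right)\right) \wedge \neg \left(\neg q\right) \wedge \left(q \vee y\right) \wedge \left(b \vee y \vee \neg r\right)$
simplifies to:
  $b \wedge q \wedge r \wedge y$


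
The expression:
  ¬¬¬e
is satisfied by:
  {e: False}


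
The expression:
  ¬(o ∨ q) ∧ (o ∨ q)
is never true.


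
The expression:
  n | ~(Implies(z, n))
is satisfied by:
  {n: True, z: True}
  {n: True, z: False}
  {z: True, n: False}


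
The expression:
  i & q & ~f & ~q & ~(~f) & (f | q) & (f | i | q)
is never true.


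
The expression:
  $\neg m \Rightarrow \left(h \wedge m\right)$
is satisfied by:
  {m: True}


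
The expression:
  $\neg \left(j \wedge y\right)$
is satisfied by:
  {y: False, j: False}
  {j: True, y: False}
  {y: True, j: False}


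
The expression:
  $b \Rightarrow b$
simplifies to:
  $\text{True}$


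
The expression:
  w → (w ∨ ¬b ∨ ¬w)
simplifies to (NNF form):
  True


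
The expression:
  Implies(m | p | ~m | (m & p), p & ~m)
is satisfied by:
  {p: True, m: False}


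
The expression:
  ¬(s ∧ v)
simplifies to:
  ¬s ∨ ¬v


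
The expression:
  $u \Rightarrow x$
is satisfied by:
  {x: True, u: False}
  {u: False, x: False}
  {u: True, x: True}


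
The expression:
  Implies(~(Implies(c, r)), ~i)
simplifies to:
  r | ~c | ~i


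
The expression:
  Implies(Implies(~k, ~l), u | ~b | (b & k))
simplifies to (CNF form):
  k | l | u | ~b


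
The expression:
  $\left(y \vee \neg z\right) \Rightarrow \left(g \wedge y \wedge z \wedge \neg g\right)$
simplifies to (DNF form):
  $z \wedge \neg y$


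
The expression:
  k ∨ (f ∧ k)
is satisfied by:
  {k: True}


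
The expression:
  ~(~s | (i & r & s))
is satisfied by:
  {s: True, i: False, r: False}
  {r: True, s: True, i: False}
  {i: True, s: True, r: False}


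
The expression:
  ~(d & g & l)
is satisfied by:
  {l: False, d: False, g: False}
  {g: True, l: False, d: False}
  {d: True, l: False, g: False}
  {g: True, d: True, l: False}
  {l: True, g: False, d: False}
  {g: True, l: True, d: False}
  {d: True, l: True, g: False}


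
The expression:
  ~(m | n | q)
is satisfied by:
  {n: False, q: False, m: False}


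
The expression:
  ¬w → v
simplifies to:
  v ∨ w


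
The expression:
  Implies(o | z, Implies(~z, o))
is always true.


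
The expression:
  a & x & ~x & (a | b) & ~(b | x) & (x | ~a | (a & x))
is never true.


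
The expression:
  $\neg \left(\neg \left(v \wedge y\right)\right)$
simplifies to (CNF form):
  $v \wedge y$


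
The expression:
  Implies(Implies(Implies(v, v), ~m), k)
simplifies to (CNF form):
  k | m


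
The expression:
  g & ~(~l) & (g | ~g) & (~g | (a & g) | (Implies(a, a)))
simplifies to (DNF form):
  g & l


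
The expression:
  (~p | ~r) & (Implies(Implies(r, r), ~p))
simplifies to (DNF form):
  ~p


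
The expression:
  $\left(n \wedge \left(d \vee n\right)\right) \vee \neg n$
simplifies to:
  $\text{True}$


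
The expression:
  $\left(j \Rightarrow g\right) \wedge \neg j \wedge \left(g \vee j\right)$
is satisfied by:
  {g: True, j: False}


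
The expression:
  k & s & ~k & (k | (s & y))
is never true.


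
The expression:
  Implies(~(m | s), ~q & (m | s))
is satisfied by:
  {m: True, s: True}
  {m: True, s: False}
  {s: True, m: False}


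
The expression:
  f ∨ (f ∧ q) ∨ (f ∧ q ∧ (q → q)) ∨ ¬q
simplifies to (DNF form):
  f ∨ ¬q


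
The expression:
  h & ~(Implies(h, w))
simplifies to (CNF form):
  h & ~w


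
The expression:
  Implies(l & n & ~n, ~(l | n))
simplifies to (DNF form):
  True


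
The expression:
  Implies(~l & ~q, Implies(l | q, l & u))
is always true.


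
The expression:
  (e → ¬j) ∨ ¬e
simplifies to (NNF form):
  ¬e ∨ ¬j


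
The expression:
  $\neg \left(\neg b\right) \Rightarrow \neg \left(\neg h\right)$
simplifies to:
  $h \vee \neg b$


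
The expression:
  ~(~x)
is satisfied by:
  {x: True}


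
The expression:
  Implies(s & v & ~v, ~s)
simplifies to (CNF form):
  True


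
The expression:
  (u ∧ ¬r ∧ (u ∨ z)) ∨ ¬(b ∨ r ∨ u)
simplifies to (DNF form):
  (u ∧ ¬r) ∨ (¬b ∧ ¬r)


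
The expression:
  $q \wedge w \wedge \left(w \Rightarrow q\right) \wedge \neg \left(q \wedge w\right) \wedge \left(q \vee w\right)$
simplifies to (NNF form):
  $\text{False}$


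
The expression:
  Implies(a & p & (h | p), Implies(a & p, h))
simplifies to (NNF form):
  h | ~a | ~p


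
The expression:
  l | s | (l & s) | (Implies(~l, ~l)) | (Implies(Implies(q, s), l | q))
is always true.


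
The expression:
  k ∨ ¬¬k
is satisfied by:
  {k: True}


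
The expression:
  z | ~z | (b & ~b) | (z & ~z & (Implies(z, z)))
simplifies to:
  True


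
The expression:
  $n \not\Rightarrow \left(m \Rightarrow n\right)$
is never true.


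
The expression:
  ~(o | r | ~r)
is never true.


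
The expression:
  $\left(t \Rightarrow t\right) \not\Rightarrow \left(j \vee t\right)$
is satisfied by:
  {t: False, j: False}


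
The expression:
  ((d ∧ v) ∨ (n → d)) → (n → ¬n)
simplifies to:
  ¬d ∨ ¬n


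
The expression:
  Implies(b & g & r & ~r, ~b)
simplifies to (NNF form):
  True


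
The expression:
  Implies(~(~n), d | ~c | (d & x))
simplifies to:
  d | ~c | ~n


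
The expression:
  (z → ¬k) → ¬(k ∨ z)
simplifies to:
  (k ∧ z) ∨ (¬k ∧ ¬z)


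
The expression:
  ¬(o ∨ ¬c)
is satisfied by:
  {c: True, o: False}


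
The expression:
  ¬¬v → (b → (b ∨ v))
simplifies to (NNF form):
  True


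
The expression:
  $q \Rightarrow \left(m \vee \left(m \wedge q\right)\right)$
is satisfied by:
  {m: True, q: False}
  {q: False, m: False}
  {q: True, m: True}


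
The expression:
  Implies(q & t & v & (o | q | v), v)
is always true.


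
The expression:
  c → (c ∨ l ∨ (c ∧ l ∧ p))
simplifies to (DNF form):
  True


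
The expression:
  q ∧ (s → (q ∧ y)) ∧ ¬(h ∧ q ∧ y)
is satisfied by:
  {q: True, s: False, h: False, y: False}
  {y: True, q: True, s: False, h: False}
  {h: True, q: True, s: False, y: False}
  {y: True, q: True, s: True, h: False}


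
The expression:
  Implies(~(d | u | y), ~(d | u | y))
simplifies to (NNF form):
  True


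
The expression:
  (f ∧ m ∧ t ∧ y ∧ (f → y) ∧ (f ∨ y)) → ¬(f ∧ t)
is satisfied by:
  {m: False, t: False, y: False, f: False}
  {f: True, m: False, t: False, y: False}
  {y: True, m: False, t: False, f: False}
  {f: True, y: True, m: False, t: False}
  {t: True, f: False, m: False, y: False}
  {f: True, t: True, m: False, y: False}
  {y: True, t: True, f: False, m: False}
  {f: True, y: True, t: True, m: False}
  {m: True, y: False, t: False, f: False}
  {f: True, m: True, y: False, t: False}
  {y: True, m: True, f: False, t: False}
  {f: True, y: True, m: True, t: False}
  {t: True, m: True, y: False, f: False}
  {f: True, t: True, m: True, y: False}
  {y: True, t: True, m: True, f: False}


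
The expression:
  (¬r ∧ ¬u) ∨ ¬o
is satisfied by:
  {u: False, o: False, r: False}
  {r: True, u: False, o: False}
  {u: True, r: False, o: False}
  {r: True, u: True, o: False}
  {o: True, r: False, u: False}


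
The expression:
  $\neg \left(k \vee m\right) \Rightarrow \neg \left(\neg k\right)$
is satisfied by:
  {k: True, m: True}
  {k: True, m: False}
  {m: True, k: False}


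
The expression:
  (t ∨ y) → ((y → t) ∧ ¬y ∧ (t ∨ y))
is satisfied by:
  {y: False}


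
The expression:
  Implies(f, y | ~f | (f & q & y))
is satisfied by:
  {y: True, f: False}
  {f: False, y: False}
  {f: True, y: True}


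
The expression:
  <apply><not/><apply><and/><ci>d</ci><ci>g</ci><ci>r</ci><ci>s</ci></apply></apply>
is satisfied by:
  {s: False, d: False, g: False, r: False}
  {r: True, s: False, d: False, g: False}
  {g: True, s: False, d: False, r: False}
  {r: True, g: True, s: False, d: False}
  {d: True, r: False, s: False, g: False}
  {r: True, d: True, s: False, g: False}
  {g: True, d: True, r: False, s: False}
  {r: True, g: True, d: True, s: False}
  {s: True, g: False, d: False, r: False}
  {r: True, s: True, g: False, d: False}
  {g: True, s: True, r: False, d: False}
  {r: True, g: True, s: True, d: False}
  {d: True, s: True, g: False, r: False}
  {r: True, d: True, s: True, g: False}
  {g: True, d: True, s: True, r: False}


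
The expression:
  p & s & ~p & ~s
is never true.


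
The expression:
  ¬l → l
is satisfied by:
  {l: True}


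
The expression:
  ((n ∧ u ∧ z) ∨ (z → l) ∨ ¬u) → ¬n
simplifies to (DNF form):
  ¬n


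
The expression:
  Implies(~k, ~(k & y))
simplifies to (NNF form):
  True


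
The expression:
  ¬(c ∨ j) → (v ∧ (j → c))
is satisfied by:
  {c: True, v: True, j: True}
  {c: True, v: True, j: False}
  {c: True, j: True, v: False}
  {c: True, j: False, v: False}
  {v: True, j: True, c: False}
  {v: True, j: False, c: False}
  {j: True, v: False, c: False}


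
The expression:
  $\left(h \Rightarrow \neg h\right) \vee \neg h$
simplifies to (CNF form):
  $\neg h$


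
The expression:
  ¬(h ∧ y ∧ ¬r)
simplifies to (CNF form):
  r ∨ ¬h ∨ ¬y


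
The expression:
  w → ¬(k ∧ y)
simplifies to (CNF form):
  ¬k ∨ ¬w ∨ ¬y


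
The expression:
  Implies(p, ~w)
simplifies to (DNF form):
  ~p | ~w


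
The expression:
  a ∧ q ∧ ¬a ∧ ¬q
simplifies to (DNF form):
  False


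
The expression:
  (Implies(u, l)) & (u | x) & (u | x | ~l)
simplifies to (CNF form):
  (l | x) & (u | x) & (l | ~u) & (u | ~u)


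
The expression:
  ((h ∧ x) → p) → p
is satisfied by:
  {x: True, p: True, h: True}
  {x: True, p: True, h: False}
  {p: True, h: True, x: False}
  {p: True, h: False, x: False}
  {x: True, h: True, p: False}


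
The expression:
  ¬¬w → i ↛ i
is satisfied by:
  {w: False}


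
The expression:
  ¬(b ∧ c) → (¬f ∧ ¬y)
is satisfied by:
  {c: True, b: True, f: False, y: False}
  {c: True, b: False, f: False, y: False}
  {b: True, c: False, f: False, y: False}
  {c: False, b: False, f: False, y: False}
  {y: True, c: True, b: True, f: False}
  {c: True, f: True, b: True, y: False}
  {y: True, c: True, f: True, b: True}


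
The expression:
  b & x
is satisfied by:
  {b: True, x: True}


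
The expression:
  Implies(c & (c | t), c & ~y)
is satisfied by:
  {c: False, y: False}
  {y: True, c: False}
  {c: True, y: False}


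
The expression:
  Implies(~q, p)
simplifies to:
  p | q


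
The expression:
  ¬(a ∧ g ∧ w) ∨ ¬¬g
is always true.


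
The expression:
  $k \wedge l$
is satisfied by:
  {k: True, l: True}


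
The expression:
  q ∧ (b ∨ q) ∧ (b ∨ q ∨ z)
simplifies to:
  q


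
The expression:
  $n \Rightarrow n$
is always true.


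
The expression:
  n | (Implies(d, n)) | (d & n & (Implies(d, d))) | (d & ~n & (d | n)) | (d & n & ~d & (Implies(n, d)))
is always true.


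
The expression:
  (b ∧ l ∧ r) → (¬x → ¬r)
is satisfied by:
  {x: True, l: False, b: False, r: False}
  {x: False, l: False, b: False, r: False}
  {r: True, x: True, l: False, b: False}
  {r: True, x: False, l: False, b: False}
  {x: True, b: True, r: False, l: False}
  {b: True, r: False, l: False, x: False}
  {r: True, b: True, x: True, l: False}
  {r: True, b: True, x: False, l: False}
  {x: True, l: True, r: False, b: False}
  {l: True, r: False, b: False, x: False}
  {x: True, r: True, l: True, b: False}
  {r: True, l: True, x: False, b: False}
  {x: True, b: True, l: True, r: False}
  {b: True, l: True, r: False, x: False}
  {r: True, b: True, l: True, x: True}


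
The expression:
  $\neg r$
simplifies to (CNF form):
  $\neg r$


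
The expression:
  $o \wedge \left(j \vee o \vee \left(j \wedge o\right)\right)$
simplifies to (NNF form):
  $o$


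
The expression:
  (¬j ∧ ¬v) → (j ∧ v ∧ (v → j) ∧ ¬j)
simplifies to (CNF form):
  j ∨ v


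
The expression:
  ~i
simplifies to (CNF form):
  ~i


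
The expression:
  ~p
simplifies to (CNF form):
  ~p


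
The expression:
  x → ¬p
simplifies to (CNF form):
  ¬p ∨ ¬x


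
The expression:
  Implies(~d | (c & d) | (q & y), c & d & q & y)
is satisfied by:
  {d: True, y: False, c: False, q: False}
  {q: True, d: True, y: False, c: False}
  {d: True, y: True, q: False, c: False}
  {q: True, c: True, d: True, y: True}


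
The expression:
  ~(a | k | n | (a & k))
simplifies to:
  ~a & ~k & ~n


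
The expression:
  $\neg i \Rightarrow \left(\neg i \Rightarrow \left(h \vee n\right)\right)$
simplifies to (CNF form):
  $h \vee i \vee n$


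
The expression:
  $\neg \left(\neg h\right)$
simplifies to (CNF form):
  $h$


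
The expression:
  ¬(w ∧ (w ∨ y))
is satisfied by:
  {w: False}


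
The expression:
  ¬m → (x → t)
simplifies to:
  m ∨ t ∨ ¬x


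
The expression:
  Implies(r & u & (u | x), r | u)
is always true.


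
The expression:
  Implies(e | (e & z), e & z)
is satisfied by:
  {z: True, e: False}
  {e: False, z: False}
  {e: True, z: True}


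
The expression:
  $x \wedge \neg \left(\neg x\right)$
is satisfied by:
  {x: True}


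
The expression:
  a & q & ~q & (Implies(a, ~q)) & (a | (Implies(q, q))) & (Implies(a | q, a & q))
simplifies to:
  False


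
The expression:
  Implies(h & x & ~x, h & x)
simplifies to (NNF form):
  True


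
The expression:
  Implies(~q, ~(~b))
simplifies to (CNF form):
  b | q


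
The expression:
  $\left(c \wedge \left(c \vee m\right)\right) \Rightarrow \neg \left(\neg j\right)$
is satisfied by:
  {j: True, c: False}
  {c: False, j: False}
  {c: True, j: True}


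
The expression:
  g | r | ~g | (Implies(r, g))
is always true.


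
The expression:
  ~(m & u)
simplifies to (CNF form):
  ~m | ~u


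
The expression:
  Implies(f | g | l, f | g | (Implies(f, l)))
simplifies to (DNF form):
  True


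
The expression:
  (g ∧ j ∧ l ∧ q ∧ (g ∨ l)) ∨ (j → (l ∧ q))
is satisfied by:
  {q: True, l: True, j: False}
  {q: True, l: False, j: False}
  {l: True, q: False, j: False}
  {q: False, l: False, j: False}
  {j: True, q: True, l: True}


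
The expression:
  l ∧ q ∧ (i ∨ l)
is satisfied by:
  {q: True, l: True}


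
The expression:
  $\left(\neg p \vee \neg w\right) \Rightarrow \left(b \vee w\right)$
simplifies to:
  $b \vee w$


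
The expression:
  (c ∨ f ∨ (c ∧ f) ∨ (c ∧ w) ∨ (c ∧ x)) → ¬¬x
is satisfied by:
  {x: True, f: False, c: False}
  {x: True, c: True, f: False}
  {x: True, f: True, c: False}
  {x: True, c: True, f: True}
  {c: False, f: False, x: False}
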